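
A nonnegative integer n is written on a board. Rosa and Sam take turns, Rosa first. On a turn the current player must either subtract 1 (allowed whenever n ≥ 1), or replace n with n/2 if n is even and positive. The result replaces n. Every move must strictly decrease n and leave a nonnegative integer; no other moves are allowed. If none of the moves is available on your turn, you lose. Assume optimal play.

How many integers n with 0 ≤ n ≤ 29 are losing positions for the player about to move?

15

Compute win/loss labels from the base case upward. A position with no move is L. Any other position is W if it can reach an L in one move, else L.
n=0: no move → L
n=1: →0(L), so W
n=2: →1(W) only, which is W, so L
n=3: →2(L), so W
n=4: →2(L), so W
n=5: →4(W) only, which is W, so L
n=6: →5(L), so W
n=7: →6(W) only, which is W, so L
n=8: →7(L), so W
n=9: →8(W) only, which is W, so L
n=10: →5(L), so W
n=11: →10(W) only, which is W, so L
n=12: →11(L), so W
n=13: →12(W) only, which is W, so L
n=14: →7(L), so W
n=15: →14(W) only, which is W, so L
n=16: →15(L), so W
n=17: →16(W) only, which is W, so L
n=18: →9(L), so W
n=19: →18(W) only, which is W, so L
n=20: →19(L), so W
n=21: →20(W) only, which is W, so L
n=22: →11(L), so W
n=23: →22(W) only, which is W, so L
n=24: →23(L), so W
n=25: →24(W) only, which is W, so L
n=26: →13(L), so W
n=27: →26(W) only, which is W, so L
n=28: →27(L), so W
n=29: →28(W) only, which is W, so L
L entries with 0 ≤ n ≤ 29: n = 0, 2, 5, 7, 9, 11, 13, 15, 17, 19, 21, 23, 25, 27, 29; that makes 15.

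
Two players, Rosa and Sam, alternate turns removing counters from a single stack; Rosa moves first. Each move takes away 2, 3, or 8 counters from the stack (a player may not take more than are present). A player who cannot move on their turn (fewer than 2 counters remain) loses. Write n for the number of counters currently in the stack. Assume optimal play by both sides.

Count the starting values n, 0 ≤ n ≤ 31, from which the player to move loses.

14

Positions with no move are L. A position that does have a move is losing for the player to move precisely when every available move leads to a winning position for the opponent. Fill in the labels:
n=0: no move → L
n=1: no move → L
n=2: →0(L), so W
n=3: →1(L), so W
n=4: →1(L), so W
n=5: →3(W), 2(W) — all W, so L
n=6: →4(W), 3(W) — all W, so L
n=7: →5(L), so W
n=8: →6(L), so W
n=9: →6(L), so W
n=10: →8(W), 7(W), 2(W) — all W, so L
n=11: →9(W), 8(W), 3(W) — all W, so L
n=12: →10(L), so W
n=13: →11(L), so W
n=14: →11(L), so W
n=15: →13(W), 12(W), 7(W) — all W, so L
n=16: →14(W), 13(W), 8(W) — all W, so L
n=17: →15(L), so W
n=18: →16(L), so W
n=19: →16(L), so W
n=20: →18(W), 17(W), 12(W) — all W, so L
n=21: →19(W), 18(W), 13(W) — all W, so L
n=22: →20(L), so W
n=23: →21(L), so W
n=24: →21(L), so W
n=25: →23(W), 22(W), 17(W) — all W, so L
n=26: →24(W), 23(W), 18(W) — all W, so L
n=27: →25(L), so W
n=28: →26(L), so W
n=29: →26(L), so W
n=30: →28(W), 27(W), 22(W) — all W, so L
n=31: →29(W), 28(W), 23(W) — all W, so L
L entries with 0 ≤ n ≤ 31: n = 0, 1, 5, 6, 10, 11, 15, 16, 20, 21, 25, 26, 30, 31; that makes 14.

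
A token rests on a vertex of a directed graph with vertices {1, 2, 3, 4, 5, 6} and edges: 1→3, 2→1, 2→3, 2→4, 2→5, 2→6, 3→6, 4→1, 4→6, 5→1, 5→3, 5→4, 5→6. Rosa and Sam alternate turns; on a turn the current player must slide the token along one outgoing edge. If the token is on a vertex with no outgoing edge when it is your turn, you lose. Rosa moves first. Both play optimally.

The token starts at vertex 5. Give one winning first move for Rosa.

Work bottom-up. With no move the player to move loses. Otherwise the position is W if at least one move leads to an L position for the opponent, and L if every move leads to a W.
Every edge goes from a vertex to one that appears earlier in the order 6, 3, 1, 4, 5, 2, so processing vertices in that order labels each vertex after all of its successors.
6: no outgoing edge → L
3: reaches L-position 6 → W
1: only reaches 3(W), which is W → L
4: reaches L-position 1 → W
5: reaches L-position 1 → W
2: reaches L-position 1 → W
From 5, the L positions reachable in one move are: 1, 6. Any move reaching one of these is winning.

Move to 1.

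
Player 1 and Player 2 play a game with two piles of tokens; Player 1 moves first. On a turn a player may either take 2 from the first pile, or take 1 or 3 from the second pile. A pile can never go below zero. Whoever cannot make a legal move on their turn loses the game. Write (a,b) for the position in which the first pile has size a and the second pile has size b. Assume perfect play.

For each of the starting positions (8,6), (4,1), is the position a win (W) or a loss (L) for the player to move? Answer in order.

(8,6): L, (4,1): W

Build the W/L table. Terminal = L. A non-terminal position is W if it has a move to some L; otherwise it is L.
No move ever increases a pile, so every position that can arise here has a ≤ 8 and b ≤ 6; it is enough to label the cells with 0 ≤ a ≤ 8 and 0 ≤ b ≤ 6.
Every move lowers a or b (never raises either), so fill the grid row by row in increasing a, and left to right within a row: each cell's successors are then already labelled.
      b=0  b=1  b=2  b=3  b=4  b=5  b=6
a=0:    L    W    L    W    L    W    L
a=1:    L    W    L    W    L    W    L
a=2:    W    L    W    L    W    L    W
a=3:    W    L    W    L    W    L    W
a=4:    L    W    L    W    L    W    L
a=5:    L    W    L    W    L    W    L
a=6:    W    L    W    L    W    L    W
a=7:    W    L    W    L    W    L    W
a=8:    L    W    L    W    L    W    L
Cells with no legal move (terminal, hence L): (0,0), (1,0).
The remaining L cells, each justified by listing all of its moves:
(0,2): L (sole option (0,1)(W) is W)
(0,4): L (options (0,3)(W), (0,1)(W) are all W)
(0,6): L (options (0,5)(W), (0,3)(W) are all W)
(1,2): L (sole option (1,1)(W) is W)
(1,4): L (options (1,3)(W), (1,1)(W) are all W)
(1,6): L (options (1,5)(W), (1,3)(W) are all W)
(2,1): L (options (0,1)(W), (2,0)(W) are all W)
(2,3): L (options (0,3)(W), (2,2)(W), (2,0)(W) are all W)
(2,5): L (options (0,5)(W), (2,4)(W), (2,2)(W) are all W)
(3,1): L (options (1,1)(W), (3,0)(W) are all W)
(3,3): L (options (1,3)(W), (3,2)(W), (3,0)(W) are all W)
(3,5): L (options (1,5)(W), (3,4)(W), (3,2)(W) are all W)
(4,0): L (sole option (2,0)(W) is W)
(4,2): L (options (2,2)(W), (4,1)(W) are all W)
(4,4): L (options (2,4)(W), (4,3)(W), (4,1)(W) are all W)
(4,6): L (options (2,6)(W), (4,5)(W), (4,3)(W) are all W)
(5,0): L (sole option (3,0)(W) is W)
(5,2): L (options (3,2)(W), (5,1)(W) are all W)
(5,4): L (options (3,4)(W), (5,3)(W), (5,1)(W) are all W)
(5,6): L (options (3,6)(W), (5,5)(W), (5,3)(W) are all W)
(6,1): L (options (4,1)(W), (6,0)(W) are all W)
(6,3): L (options (4,3)(W), (6,2)(W), (6,0)(W) are all W)
(6,5): L (options (4,5)(W), (6,4)(W), (6,2)(W) are all W)
(7,1): L (options (5,1)(W), (7,0)(W) are all W)
(7,3): L (options (5,3)(W), (7,2)(W), (7,0)(W) are all W)
(7,5): L (options (5,5)(W), (7,4)(W), (7,2)(W) are all W)
(8,0): L (sole option (6,0)(W) is W)
(8,2): L (options (6,2)(W), (8,1)(W) are all W)
(8,4): L (options (6,4)(W), (8,3)(W), (8,1)(W) are all W)
(8,6): L (options (6,6)(W), (8,5)(W), (8,3)(W) are all W)
Every other cell has at least one move into one of the L cells above, so it is W.
(8,6): one of the L cells justified above, so L
(4,1): the move to (2,1) reaches an L cell, so W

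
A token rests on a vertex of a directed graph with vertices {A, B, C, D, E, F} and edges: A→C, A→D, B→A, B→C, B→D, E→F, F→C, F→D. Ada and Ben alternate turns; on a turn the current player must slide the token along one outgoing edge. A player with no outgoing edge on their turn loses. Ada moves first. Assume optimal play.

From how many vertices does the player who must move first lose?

Compute win/loss labels from the base case upward. A position with no move is L. Any other position is W if it can reach an L in one move, else L.
Every edge goes from a vertex to one that appears earlier in the order C, D, A, F, E, B, so processing vertices in that order labels each vertex after all of its successors.
C: no outgoing edge → L
D: no outgoing edge → L
A: →D(L), so W
F: →D(L), so W
E: →F(W) only, which is W, so L
B: →D(L), so W
The L vertices are C, D, E; that is 3 in all.

3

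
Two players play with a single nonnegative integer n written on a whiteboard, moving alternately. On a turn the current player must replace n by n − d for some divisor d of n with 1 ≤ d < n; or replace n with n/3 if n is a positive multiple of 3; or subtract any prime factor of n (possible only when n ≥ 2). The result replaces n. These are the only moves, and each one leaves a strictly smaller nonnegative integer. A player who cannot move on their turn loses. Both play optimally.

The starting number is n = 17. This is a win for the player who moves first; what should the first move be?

Compute win/loss labels from the base case upward. A position with no move is L. Any other position is W if it can reach an L in one move, else L.
n=0: no move → L
n=1: no move → L
n=2: can move to 0, which is L ⇒ W
n=3: can move to 0, which is L ⇒ W
n=4: moves to 2(W), 3(W); every one is W ⇒ L
n=5: can move to 0, which is L ⇒ W
n=6: can move to 4, which is L ⇒ W
n=7: can move to 0, which is L ⇒ W
n=8: can move to 4, which is L ⇒ W
n=9: moves to 3(W), 6(W), 8(W); every one is W ⇒ L
n=10: can move to 9, which is L ⇒ W
n=11: can move to 0, which is L ⇒ W
n=12: can move to 4, which is L ⇒ W
n=13: can move to 0, which is L ⇒ W
n=14: moves to 7(W), 12(W), 13(W); every one is W ⇒ L
n=15: can move to 14, which is L ⇒ W
n=16: can move to 14, which is L ⇒ W
n=17: can move to 0, which is L ⇒ W
From 17, the L positions reachable in one move are: 0.

Move to 0.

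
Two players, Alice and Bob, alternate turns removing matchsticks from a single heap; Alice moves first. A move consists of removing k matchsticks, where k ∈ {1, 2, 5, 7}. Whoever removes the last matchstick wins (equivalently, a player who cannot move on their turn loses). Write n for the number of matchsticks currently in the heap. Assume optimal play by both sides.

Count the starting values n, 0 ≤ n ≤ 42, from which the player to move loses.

Build the W/L table. Terminal = L. A non-terminal position is W if it has a move to some L; otherwise it is L.
n=0: no move → L
n=1: →0(L), so W
n=2: →0(L), so W
n=3: →2(W), 1(W) — all W, so L
n=4: →3(L), so W
n=5: →3(L), so W
n=6: →5(W), 4(W), 1(W) — all W, so L
n=7: →6(L), so W
n=8: →6(L), so W
n=9: →8(W), 7(W), 4(W), 2(W) — all W, so L
n=10: →9(L), so W
n=11: →9(L), so W
n=12: →11(W), 10(W), 7(W), 5(W) — all W, so L
n=13: →12(L), so W
n=14: →12(L), so W
n=15: →14(W), 13(W), 10(W), 8(W) — all W, so L
n=16: →15(L), so W
n=17: →15(L), so W
n=18: →17(W), 16(W), 13(W), 11(W) — all W, so L
n=19: →18(L), so W
n=20: →18(L), so W
n=21: →20(W), 19(W), 16(W), 14(W) — all W, so L
n=22: →21(L), so W
n=23: →21(L), so W
n=24: →23(W), 22(W), 19(W), 17(W) — all W, so L
n=25: →24(L), so W
n=26: →24(L), so W
n=27: →26(W), 25(W), 22(W), 20(W) — all W, so L
n=28: →27(L), so W
n=29: →27(L), so W
n=30: →29(W), 28(W), 25(W), 23(W) — all W, so L
n=31: →30(L), so W
n=32: →30(L), so W
n=33: →32(W), 31(W), 28(W), 26(W) — all W, so L
n=34: →33(L), so W
n=35: →33(L), so W
n=36: →35(W), 34(W), 31(W), 29(W) — all W, so L
n=37: →36(L), so W
n=38: →36(L), so W
n=39: →38(W), 37(W), 34(W), 32(W) — all W, so L
n=40: →39(L), so W
n=41: →39(L), so W
n=42: →41(W), 40(W), 37(W), 35(W) — all W, so L
L entries with 0 ≤ n ≤ 42: n = 0, 3, 6, 9, 12, 15, 18, 21, 24, 27, 30, 33, 36, 39, 42; that makes 15.

15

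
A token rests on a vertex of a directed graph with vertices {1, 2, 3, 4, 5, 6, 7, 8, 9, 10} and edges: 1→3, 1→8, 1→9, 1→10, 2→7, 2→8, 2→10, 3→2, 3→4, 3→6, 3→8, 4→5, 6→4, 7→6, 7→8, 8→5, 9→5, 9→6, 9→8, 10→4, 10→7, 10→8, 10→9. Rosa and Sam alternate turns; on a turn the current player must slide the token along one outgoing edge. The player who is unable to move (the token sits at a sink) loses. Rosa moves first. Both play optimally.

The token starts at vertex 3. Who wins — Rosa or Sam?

Rosa wins.

Compute win/loss labels from the base case upward. A position with no move is L. Any other position is W if it can reach an L in one move, else L.
Every edge goes from a vertex to one that appears earlier in the order 5, 4, 8, 6, 7, 9, 10, 2, 3, 1, so processing vertices in that order labels each vertex after all of its successors.
5: no outgoing edge → L
4: →5(L), so W
8: →5(L), so W
6: →4(W) only, which is W, so L
7: →6(L), so W
9: →6(L), so W
10: →9(W), 7(W), 8(W), 4(W) — all W, so L
2: →10(L), so W
3: →6(L), so W
1: →10(L), so W
From 3 Rosa can move to 6, reaching an L position.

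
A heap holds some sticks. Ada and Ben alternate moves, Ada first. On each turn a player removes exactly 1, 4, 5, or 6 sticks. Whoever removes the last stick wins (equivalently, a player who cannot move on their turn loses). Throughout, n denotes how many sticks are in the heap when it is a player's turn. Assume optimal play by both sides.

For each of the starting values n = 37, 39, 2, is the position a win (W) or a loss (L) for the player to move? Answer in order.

37: W, 39: W, 2: L

Classify positions by backward induction: terminal positions (no move available) are L. From any other position, the mover wins iff some move reaches an L.
n=0: no move → L
n=1: reaches L-position 0 → W
n=2: only reaches 1(W), which is W → L
n=3: reaches L-position 2 → W
n=4: reaches L-position 0 → W
n=5: reaches L-position 0 → W
n=6: reaches L-position 2 → W
n=7: reaches L-position 2 → W
n=8: reaches L-position 2 → W
n=9: only reaches 8(W), 5(W), 4(W), 3(W), all W → L
n=10: reaches L-position 9 → W
n=11: only reaches 10(W), 7(W), 6(W), 5(W), all W → L
n=12: reaches L-position 11 → W
n=13: reaches L-position 9 → W
n=14: reaches L-position 9 → W
n=15: reaches L-position 11 → W
n=16: reaches L-position 11 → W
n=17: reaches L-position 11 → W
n=18: only reaches 17(W), 14(W), 13(W), 12(W), all W → L
n=19: reaches L-position 18 → W
n=20: only reaches 19(W), 16(W), 15(W), 14(W), all W → L
n=21: reaches L-position 20 → W
n=22: reaches L-position 18 → W
n=23: reaches L-position 18 → W
n=24: reaches L-position 20 → W
n=25: reaches L-position 20 → W
n=26: reaches L-position 20 → W
n=27: only reaches 26(W), 23(W), 22(W), 21(W), all W → L
n=28: reaches L-position 27 → W
n=29: only reaches 28(W), 25(W), 24(W), 23(W), all W → L
n=30: reaches L-position 29 → W
n=31: reaches L-position 27 → W
n=32: reaches L-position 27 → W
n=33: reaches L-position 29 → W
n=34: reaches L-position 29 → W
n=35: reaches L-position 29 → W
n=36: only reaches 35(W), 32(W), 31(W), 30(W), all W → L
n=37: reaches L-position 36 → W
n=38: only reaches 37(W), 34(W), 33(W), 32(W), all W → L
n=39: reaches L-position 38 → W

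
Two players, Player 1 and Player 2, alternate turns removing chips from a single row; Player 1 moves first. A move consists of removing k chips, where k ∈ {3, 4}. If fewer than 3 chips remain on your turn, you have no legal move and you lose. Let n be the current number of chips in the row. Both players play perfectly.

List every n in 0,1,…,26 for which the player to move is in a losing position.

Compute win/loss labels from the base case upward. A position with no move is L. Any other position is W if it can reach an L in one move, else L.
n=0: no move → L
n=1: no move → L
n=2: no move → L
n=3: can move to 0, which is L ⇒ W
n=4: can move to 1, which is L ⇒ W
n=5: can move to 2, which is L ⇒ W
n=6: can move to 2, which is L ⇒ W
n=7: moves to 4(W), 3(W); every one is W ⇒ L
n=8: moves to 5(W), 4(W); every one is W ⇒ L
n=9: moves to 6(W), 5(W); every one is W ⇒ L
n=10: can move to 7, which is L ⇒ W
n=11: can move to 8, which is L ⇒ W
n=12: can move to 9, which is L ⇒ W
n=13: can move to 9, which is L ⇒ W
n=14: moves to 11(W), 10(W); every one is W ⇒ L
n=15: moves to 12(W), 11(W); every one is W ⇒ L
n=16: moves to 13(W), 12(W); every one is W ⇒ L
n=17: can move to 14, which is L ⇒ W
n=18: can move to 15, which is L ⇒ W
n=19: can move to 16, which is L ⇒ W
n=20: can move to 16, which is L ⇒ W
n=21: moves to 18(W), 17(W); every one is W ⇒ L
n=22: moves to 19(W), 18(W); every one is W ⇒ L
n=23: moves to 20(W), 19(W); every one is W ⇒ L
n=24: can move to 21, which is L ⇒ W
n=25: can move to 22, which is L ⇒ W
n=26: can move to 23, which is L ⇒ W
Reading off the rows marked L gives the requested list; there are 12 such values of n.

0, 1, 2, 7, 8, 9, 14, 15, 16, 21, 22, 23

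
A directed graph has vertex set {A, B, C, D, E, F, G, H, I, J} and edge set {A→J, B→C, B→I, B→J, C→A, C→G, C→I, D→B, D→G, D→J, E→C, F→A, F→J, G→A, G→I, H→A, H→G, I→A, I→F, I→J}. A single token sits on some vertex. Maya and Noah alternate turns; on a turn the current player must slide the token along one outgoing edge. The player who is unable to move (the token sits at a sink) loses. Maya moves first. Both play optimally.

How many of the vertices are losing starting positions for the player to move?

3

Classify positions by backward induction: terminal positions (no move available) are L. From any other position, the mover wins iff some move reaches an L.
Every edge goes from a vertex to one that appears earlier in the order J, A, F, I, G, C, B, E, D, H, so processing vertices in that order labels each vertex after all of its successors.
J: no outgoing edge → L
A: reaches L-position J → W
F: reaches L-position J → W
I: reaches L-position J → W
G: only reaches I(W), A(W), all W → L
C: reaches L-position G → W
B: reaches L-position J → W
E: only reaches C(W), which is W → L
D: reaches L-position G → W
H: reaches L-position G → W
The L vertices are E, G, J; that is 3 in all.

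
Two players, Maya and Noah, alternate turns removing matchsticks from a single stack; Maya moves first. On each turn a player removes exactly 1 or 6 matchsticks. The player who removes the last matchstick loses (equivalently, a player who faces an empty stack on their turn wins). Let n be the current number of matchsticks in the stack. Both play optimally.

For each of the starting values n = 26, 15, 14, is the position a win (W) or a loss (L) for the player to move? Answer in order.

26: L, 15: L, 14: W

Use the standard recursion: the mover wins at a terminal position; elsewhere, the mover wins exactly when some move hands the opponent an L position.
n=0: no move; the opponent has just taken the last matchstick and therefore loses → W
n=1: the only move is to 0(W), a W ⇒ L
n=2: can move to 1, which is L ⇒ W
n=3: the only move is to 2(W), a W ⇒ L
n=4: can move to 3, which is L ⇒ W
n=5: the only move is to 4(W), a W ⇒ L
n=6: can move to 5, which is L ⇒ W
n=7: can move to 1, which is L ⇒ W
n=8: moves to 7(W), 2(W); every one is W ⇒ L
n=9: can move to 8, which is L ⇒ W
n=10: moves to 9(W), 4(W); every one is W ⇒ L
n=11: can move to 10, which is L ⇒ W
n=12: moves to 11(W), 6(W); every one is W ⇒ L
n=13: can move to 12, which is L ⇒ W
n=14: can move to 8, which is L ⇒ W
n=15: moves to 14(W), 9(W); every one is W ⇒ L
n=16: can move to 15, which is L ⇒ W
n=17: moves to 16(W), 11(W); every one is W ⇒ L
n=18: can move to 17, which is L ⇒ W
n=19: moves to 18(W), 13(W); every one is W ⇒ L
n=20: can move to 19, which is L ⇒ W
n=21: can move to 15, which is L ⇒ W
n=22: moves to 21(W), 16(W); every one is W ⇒ L
n=23: can move to 22, which is L ⇒ W
n=24: moves to 23(W), 18(W); every one is W ⇒ L
n=25: can move to 24, which is L ⇒ W
n=26: moves to 25(W), 20(W); every one is W ⇒ L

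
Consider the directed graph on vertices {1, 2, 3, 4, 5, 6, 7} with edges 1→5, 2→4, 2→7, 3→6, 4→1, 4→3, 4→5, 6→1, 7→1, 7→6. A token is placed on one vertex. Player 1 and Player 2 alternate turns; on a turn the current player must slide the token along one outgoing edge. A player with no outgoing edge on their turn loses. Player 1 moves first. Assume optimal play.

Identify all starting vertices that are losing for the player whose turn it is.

Positions with no move are L. A position that does have a move is losing for the player to move precisely when every available move leads to a winning position for the opponent. Fill in the labels:
Every edge goes from a vertex to one that appears earlier in the order 5, 1, 6, 3, 4, 7, 2, so processing vertices in that order labels each vertex after all of its successors.
5: no outgoing edge → L
1: can move to 5, which is L ⇒ W
6: the only move is to 1(W), a W ⇒ L
3: can move to 6, which is L ⇒ W
4: can move to 5, which is L ⇒ W
7: can move to 6, which is L ⇒ W
2: moves to 7(W), 4(W); every one is W ⇒ L
Reading off the rows marked L gives the requested list; there are 3 such vertices.

2, 5, 6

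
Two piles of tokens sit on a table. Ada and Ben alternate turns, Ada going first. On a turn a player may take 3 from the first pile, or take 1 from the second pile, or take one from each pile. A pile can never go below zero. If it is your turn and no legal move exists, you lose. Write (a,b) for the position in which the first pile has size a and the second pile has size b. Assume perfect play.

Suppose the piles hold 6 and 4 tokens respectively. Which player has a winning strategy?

Classify positions by backward induction: terminal positions (no move available) are L. From any other position, the mover wins iff some move reaches an L.
No move ever increases a pile, so every position that can arise here has a ≤ 6 and b ≤ 4; it is enough to label the cells with 0 ≤ a ≤ 6 and 0 ≤ b ≤ 4.
Every move lowers a or b (never raises either), so fill the grid row by row in increasing a, and left to right within a row: each cell's successors are then already labelled.
      b=0  b=1  b=2  b=3  b=4
a=0:    L    W    L    W    L
a=1:    L    W    L    W    L
a=2:    L    W    L    W    L
a=3:    W    W    W    W    W
a=4:    W    L    W    L    W
a=5:    W    L    W    L    W
a=6:    L    W    W    L    W
Cells with no legal move (terminal, hence L): (0,0), (1,0), (2,0).
The remaining L cells, each justified by listing all of its moves:
(0,2): L (sole option (0,1)(W) is W)
(0,4): L (sole option (0,3)(W) is W)
(1,2): L (options (1,1)(W), (0,1)(W) are all W)
(1,4): L (options (1,3)(W), (0,3)(W) are all W)
(2,2): L (options (2,1)(W), (1,1)(W) are all W)
(2,4): L (options (2,3)(W), (1,3)(W) are all W)
(4,1): L (options (1,1)(W), (4,0)(W), (3,0)(W) are all W)
(4,3): L (options (1,3)(W), (4,2)(W), (3,2)(W) are all W)
(5,1): L (options (2,1)(W), (5,0)(W), (4,0)(W) are all W)
(5,3): L (options (2,3)(W), (5,2)(W), (4,2)(W) are all W)
(6,0): L (sole option (3,0)(W) is W)
(6,3): L (options (3,3)(W), (6,2)(W), (5,2)(W) are all W)
Every other cell has at least one move into one of the L cells above, so it is W.
From (6,4) Ada can move to (6,3), reaching an L position.

Ada wins.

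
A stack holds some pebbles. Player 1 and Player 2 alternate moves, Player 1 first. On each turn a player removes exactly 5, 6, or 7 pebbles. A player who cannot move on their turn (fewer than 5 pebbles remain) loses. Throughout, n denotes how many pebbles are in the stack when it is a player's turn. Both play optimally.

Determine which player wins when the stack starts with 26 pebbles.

Work bottom-up. With no move the player to move loses. Otherwise the position is W if at least one move leads to an L position for the opponent, and L if every move leads to a W.
n=0: no move → L
n=1: no move → L
n=2: no move → L
n=3: no move → L
n=4: no move → L
n=5: can move to 0, which is L ⇒ W
n=6: can move to 1, which is L ⇒ W
n=7: can move to 2, which is L ⇒ W
n=8: can move to 3, which is L ⇒ W
n=9: can move to 4, which is L ⇒ W
n=10: can move to 4, which is L ⇒ W
n=11: can move to 4, which is L ⇒ W
n=12: moves to 7(W), 6(W), 5(W); every one is W ⇒ L
n=13: moves to 8(W), 7(W), 6(W); every one is W ⇒ L
n=14: moves to 9(W), 8(W), 7(W); every one is W ⇒ L
n=15: moves to 10(W), 9(W), 8(W); every one is W ⇒ L
n=16: moves to 11(W), 10(W), 9(W); every one is W ⇒ L
n=17: can move to 12, which is L ⇒ W
n=18: can move to 13, which is L ⇒ W
n=19: can move to 14, which is L ⇒ W
n=20: can move to 15, which is L ⇒ W
n=21: can move to 16, which is L ⇒ W
n=22: can move to 16, which is L ⇒ W
n=23: can move to 16, which is L ⇒ W
n=24: moves to 19(W), 18(W), 17(W); every one is W ⇒ L
n=25: moves to 20(W), 19(W), 18(W); every one is W ⇒ L
n=26: moves to 21(W), 20(W), 19(W); every one is W ⇒ L
The starting position 26 is L: whatever Player 1 does, the opponent receives a W position.

Player 2 wins.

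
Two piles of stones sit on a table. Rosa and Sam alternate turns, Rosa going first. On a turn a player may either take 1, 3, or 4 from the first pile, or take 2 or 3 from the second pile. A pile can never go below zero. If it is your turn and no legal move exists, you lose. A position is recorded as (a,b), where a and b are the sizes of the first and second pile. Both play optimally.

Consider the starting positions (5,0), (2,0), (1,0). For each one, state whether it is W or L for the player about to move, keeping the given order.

(5,0): W, (2,0): L, (1,0): W

Build the W/L table. Terminal = L. A non-terminal position is W if it has a move to some L; otherwise it is L.
No move ever increases a pile, so every position that can arise here has a ≤ 5 and b ≤ 0; it is enough to label the cells with 0 ≤ a ≤ 5 and 0 ≤ b ≤ 0.
Every move lowers a or b (never raises either), so fill the grid row by row in increasing a, and left to right within a row: each cell's successors are then already labelled.
      b=0
a=0:    L
a=1:    W
a=2:    L
a=3:    W
a=4:    W
a=5:    W
Cells with no legal move (terminal, hence L): (0,0).
The remaining L cells, each justified by listing all of its moves:
(2,0): the only move is to (1,0)(W), a W ⇒ L
Every other cell has at least one move into one of the L cells above, so it is W.
(5,0): the move to (2,0) reaches an L cell, so W
(2,0): one of the L cells justified above, so L
(1,0): the move to (0,0) reaches an L cell, so W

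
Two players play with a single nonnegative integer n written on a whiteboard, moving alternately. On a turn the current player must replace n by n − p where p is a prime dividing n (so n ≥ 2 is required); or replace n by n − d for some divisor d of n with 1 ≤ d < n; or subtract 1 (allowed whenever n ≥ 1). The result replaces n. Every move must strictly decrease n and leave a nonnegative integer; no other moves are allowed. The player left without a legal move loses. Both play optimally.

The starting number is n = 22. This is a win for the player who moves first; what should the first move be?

Move to 20.

Build the W/L table. Terminal = L. A non-terminal position is W if it has a move to some L; otherwise it is L.
n=0: no move → L
n=1: W (go to 0, an L position)
n=2: W (go to 0, an L position)
n=3: W (go to 0, an L position)
n=4: L (options 2(W), 3(W) are all W)
n=5: W (go to 0, an L position)
n=6: W (go to 4, an L position)
n=7: W (go to 0, an L position)
n=8: W (go to 4, an L position)
n=9: L (options 6(W), 8(W) are all W)
n=10: W (go to 9, an L position)
n=11: W (go to 0, an L position)
n=12: W (go to 9, an L position)
n=13: W (go to 0, an L position)
n=14: L (options 7(W), 12(W), 13(W) are all W)
n=15: W (go to 14, an L position)
n=16: W (go to 14, an L position)
n=17: W (go to 0, an L position)
n=18: W (go to 9, an L position)
n=19: W (go to 0, an L position)
n=20: L (options 10(W), 15(W), 16(W), 18(W), 19(W) are all W)
n=21: W (go to 14, an L position)
n=22: W (go to 20, an L position)
From 22, the L positions reachable in one move are: 20.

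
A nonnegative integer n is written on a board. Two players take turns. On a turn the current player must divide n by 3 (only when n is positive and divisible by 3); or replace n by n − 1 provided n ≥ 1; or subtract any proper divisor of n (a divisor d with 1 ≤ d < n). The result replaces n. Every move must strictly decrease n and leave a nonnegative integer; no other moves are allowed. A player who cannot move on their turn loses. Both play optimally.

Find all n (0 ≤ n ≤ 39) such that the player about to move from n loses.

Classify positions by backward induction: terminal positions (no move available) are L. From any other position, the mover wins iff some move reaches an L.
n=0: no move → L
n=1: →0(L), so W
n=2: →1(W) only, which is W, so L
n=3: →2(L), so W
n=4: →2(L), so W
n=5: →4(W) only, which is W, so L
n=6: →2(L), so W
n=7: →6(W) only, which is W, so L
n=8: →7(L), so W
n=9: →3(W), 6(W), 8(W) — all W, so L
n=10: →5(L), so W
n=11: →10(W) only, which is W, so L
n=12: →9(L), so W
n=13: →12(W) only, which is W, so L
n=14: →7(L), so W
n=15: →5(L), so W
n=16: →8(W), 12(W), 14(W), 15(W) — all W, so L
n=17: →16(L), so W
n=18: →9(L), so W
n=19: →18(W) only, which is W, so L
n=20: →16(L), so W
n=21: →7(L), so W
n=22: →11(L), so W
n=23: →22(W) only, which is W, so L
n=24: →16(L), so W
n=25: →20(W), 24(W) — all W, so L
n=26: →13(L), so W
n=27: →9(L), so W
n=28: →14(W), 21(W), 24(W), 26(W), 27(W) — all W, so L
n=29: →28(L), so W
n=30: →25(L), so W
n=31: →30(W) only, which is W, so L
n=32: →16(L), so W
n=33: →11(L), so W
n=34: →17(W), 32(W), 33(W) — all W, so L
n=35: →28(L), so W
n=36: →34(L), so W
n=37: →36(W) only, which is W, so L
n=38: →19(L), so W
n=39: →13(L), so W
The losing starting values of n are exactly the entries labelled L in this table (15 of them).

0, 2, 5, 7, 9, 11, 13, 16, 19, 23, 25, 28, 31, 34, 37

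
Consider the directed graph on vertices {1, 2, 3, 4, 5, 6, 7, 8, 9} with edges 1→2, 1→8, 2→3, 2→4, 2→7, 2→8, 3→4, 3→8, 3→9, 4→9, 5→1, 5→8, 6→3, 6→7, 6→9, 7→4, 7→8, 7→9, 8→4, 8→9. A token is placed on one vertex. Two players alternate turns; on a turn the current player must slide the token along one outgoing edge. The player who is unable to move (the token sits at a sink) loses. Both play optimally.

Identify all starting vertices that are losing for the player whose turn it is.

Build the W/L table. Terminal = L. A non-terminal position is W if it has a move to some L; otherwise it is L.
Every edge goes from a vertex to one that appears earlier in the order 9, 4, 8, 7, 3, 2, 6, 1, 5, so processing vertices in that order labels each vertex after all of its successors.
9: no outgoing edge → L
4: →9(L), so W
8: →9(L), so W
7: →9(L), so W
3: →9(L), so W
2: →3(W), 7(W), 8(W), 4(W) — all W, so L
6: →9(L), so W
1: →2(L), so W
5: →1(W), 8(W) — all W, so L
Reading off the rows marked L gives the requested list; there are 3 such vertices.

2, 5, 9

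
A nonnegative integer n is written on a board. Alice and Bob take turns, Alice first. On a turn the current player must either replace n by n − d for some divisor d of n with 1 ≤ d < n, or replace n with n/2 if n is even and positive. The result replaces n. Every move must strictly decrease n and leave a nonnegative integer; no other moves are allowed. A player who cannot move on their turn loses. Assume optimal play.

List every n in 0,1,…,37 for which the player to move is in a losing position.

Use the standard recursion: the mover loses at a terminal position; elsewhere, the mover wins exactly when some move hands the opponent an L position.
n=0: no move → L
n=1: no move → L
n=2: can move to 1, which is L ⇒ W
n=3: the only move is to 2(W), a W ⇒ L
n=4: can move to 3, which is L ⇒ W
n=5: the only move is to 4(W), a W ⇒ L
n=6: can move to 3, which is L ⇒ W
n=7: the only move is to 6(W), a W ⇒ L
n=8: can move to 7, which is L ⇒ W
n=9: moves to 6(W), 8(W); every one is W ⇒ L
n=10: can move to 5, which is L ⇒ W
n=11: the only move is to 10(W), a W ⇒ L
n=12: can move to 9, which is L ⇒ W
n=13: the only move is to 12(W), a W ⇒ L
n=14: can move to 7, which is L ⇒ W
n=15: moves to 10(W), 12(W), 14(W); every one is W ⇒ L
n=16: can move to 15, which is L ⇒ W
n=17: the only move is to 16(W), a W ⇒ L
n=18: can move to 9, which is L ⇒ W
n=19: the only move is to 18(W), a W ⇒ L
n=20: can move to 15, which is L ⇒ W
n=21: moves to 14(W), 18(W), 20(W); every one is W ⇒ L
n=22: can move to 11, which is L ⇒ W
n=23: the only move is to 22(W), a W ⇒ L
n=24: can move to 21, which is L ⇒ W
n=25: moves to 20(W), 24(W); every one is W ⇒ L
n=26: can move to 13, which is L ⇒ W
n=27: moves to 18(W), 24(W), 26(W); every one is W ⇒ L
n=28: can move to 21, which is L ⇒ W
n=29: the only move is to 28(W), a W ⇒ L
n=30: can move to 15, which is L ⇒ W
n=31: the only move is to 30(W), a W ⇒ L
n=32: can move to 31, which is L ⇒ W
n=33: moves to 22(W), 30(W), 32(W); every one is W ⇒ L
n=34: can move to 17, which is L ⇒ W
n=35: moves to 28(W), 30(W), 34(W); every one is W ⇒ L
n=36: can move to 27, which is L ⇒ W
n=37: the only move is to 36(W), a W ⇒ L
Reading off the rows marked L gives the requested list; there are 20 such values of n.

0, 1, 3, 5, 7, 9, 11, 13, 15, 17, 19, 21, 23, 25, 27, 29, 31, 33, 35, 37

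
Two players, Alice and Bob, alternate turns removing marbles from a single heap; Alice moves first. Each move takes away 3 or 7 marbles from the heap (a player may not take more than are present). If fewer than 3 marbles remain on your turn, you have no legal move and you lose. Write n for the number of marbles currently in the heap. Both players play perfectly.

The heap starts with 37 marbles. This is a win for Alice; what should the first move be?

Compute win/loss labels from the base case upward. A position with no move is L. Any other position is W if it can reach an L in one move, else L.
n=0: no move → L
n=1: no move → L
n=2: no move → L
n=3: W (go to 0, an L position)
n=4: W (go to 1, an L position)
n=5: W (go to 2, an L position)
n=6: L (sole option 3(W) is W)
n=7: W (go to 0, an L position)
n=8: W (go to 1, an L position)
n=9: W (go to 6, an L position)
n=10: L (options 7(W), 3(W) are all W)
n=11: L (options 8(W), 4(W) are all W)
n=12: L (options 9(W), 5(W) are all W)
n=13: W (go to 10, an L position)
n=14: W (go to 11, an L position)
n=15: W (go to 12, an L position)
n=16: L (options 13(W), 9(W) are all W)
n=17: W (go to 10, an L position)
n=18: W (go to 11, an L position)
n=19: W (go to 16, an L position)
n=20: L (options 17(W), 13(W) are all W)
n=21: L (options 18(W), 14(W) are all W)
n=22: L (options 19(W), 15(W) are all W)
n=23: W (go to 20, an L position)
n=24: W (go to 21, an L position)
n=25: W (go to 22, an L position)
n=26: L (options 23(W), 19(W) are all W)
n=27: W (go to 20, an L position)
n=28: W (go to 21, an L position)
n=29: W (go to 26, an L position)
n=30: L (options 27(W), 23(W) are all W)
n=31: L (options 28(W), 24(W) are all W)
n=32: L (options 29(W), 25(W) are all W)
n=33: W (go to 30, an L position)
n=34: W (go to 31, an L position)
n=35: W (go to 32, an L position)
n=36: L (options 33(W), 29(W) are all W)
n=37: W (go to 30, an L position)
From 37, the L positions reachable in one move are: 30.

Remove 7, leaving 30.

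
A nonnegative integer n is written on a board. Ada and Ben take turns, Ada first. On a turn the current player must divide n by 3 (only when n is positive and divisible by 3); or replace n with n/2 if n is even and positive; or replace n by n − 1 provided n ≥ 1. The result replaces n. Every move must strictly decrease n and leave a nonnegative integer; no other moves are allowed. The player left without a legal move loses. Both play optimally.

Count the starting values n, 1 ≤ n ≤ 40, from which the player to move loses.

15

Positions with no move are L. A position that does have a move is losing for the player to move precisely when every available move leads to a winning position for the opponent. Fill in the labels:
n=0: no move → L
n=1: →0(L), so W
n=2: →1(W) only, which is W, so L
n=3: →2(L), so W
n=4: →2(L), so W
n=5: →4(W) only, which is W, so L
n=6: →2(L), so W
n=7: →6(W) only, which is W, so L
n=8: →7(L), so W
n=9: →3(W), 8(W) — all W, so L
n=10: →5(L), so W
n=11: →10(W) only, which is W, so L
n=12: →11(L), so W
n=13: →12(W) only, which is W, so L
n=14: →7(L), so W
n=15: →5(L), so W
n=16: →8(W), 15(W) — all W, so L
n=17: →16(L), so W
n=18: →9(L), so W
n=19: →18(W) only, which is W, so L
n=20: →19(L), so W
n=21: →7(L), so W
n=22: →11(L), so W
n=23: →22(W) only, which is W, so L
n=24: →23(L), so W
n=25: →24(W) only, which is W, so L
n=26: →13(L), so W
n=27: →9(L), so W
n=28: →14(W), 27(W) — all W, so L
n=29: →28(L), so W
n=30: →10(W), 15(W), 29(W) — all W, so L
n=31: →30(L), so W
n=32: →16(L), so W
n=33: →11(L), so W
n=34: →17(W), 33(W) — all W, so L
n=35: →34(L), so W
n=36: →12(W), 18(W), 35(W) — all W, so L
n=37: →36(L), so W
n=38: →19(L), so W
n=39: →13(L), so W
n=40: →20(W), 39(W) — all W, so L
L entries with 1 ≤ n ≤ 40 (n=0 is outside the asked range and is not counted): n = 2, 5, 7, 9, 11, 13, 16, 19, 23, 25, 28, 30, 34, 36, 40; that makes 15.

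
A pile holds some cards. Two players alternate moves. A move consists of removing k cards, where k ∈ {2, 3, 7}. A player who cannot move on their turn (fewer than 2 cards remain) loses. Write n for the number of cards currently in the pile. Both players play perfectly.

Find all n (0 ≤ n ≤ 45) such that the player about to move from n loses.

Label each position W (a win for the player to move) or L (a loss). A position with no legal move is L; any other position is W exactly when some move reaches an L, and L when every move reaches a W.
n=0: no move → L
n=1: no move → L
n=2: can move to 0, which is L ⇒ W
n=3: can move to 1, which is L ⇒ W
n=4: can move to 1, which is L ⇒ W
n=5: moves to 3(W), 2(W); every one is W ⇒ L
n=6: moves to 4(W), 3(W); every one is W ⇒ L
n=7: can move to 5, which is L ⇒ W
n=8: can move to 6, which is L ⇒ W
n=9: can move to 6, which is L ⇒ W
n=10: moves to 8(W), 7(W), 3(W); every one is W ⇒ L
n=11: moves to 9(W), 8(W), 4(W); every one is W ⇒ L
n=12: can move to 10, which is L ⇒ W
n=13: can move to 11, which is L ⇒ W
n=14: can move to 11, which is L ⇒ W
n=15: moves to 13(W), 12(W), 8(W); every one is W ⇒ L
n=16: moves to 14(W), 13(W), 9(W); every one is W ⇒ L
n=17: can move to 15, which is L ⇒ W
n=18: can move to 16, which is L ⇒ W
n=19: can move to 16, which is L ⇒ W
n=20: moves to 18(W), 17(W), 13(W); every one is W ⇒ L
n=21: moves to 19(W), 18(W), 14(W); every one is W ⇒ L
n=22: can move to 20, which is L ⇒ W
n=23: can move to 21, which is L ⇒ W
n=24: can move to 21, which is L ⇒ W
n=25: moves to 23(W), 22(W), 18(W); every one is W ⇒ L
n=26: moves to 24(W), 23(W), 19(W); every one is W ⇒ L
n=27: can move to 25, which is L ⇒ W
n=28: can move to 26, which is L ⇒ W
n=29: can move to 26, which is L ⇒ W
n=30: moves to 28(W), 27(W), 23(W); every one is W ⇒ L
n=31: moves to 29(W), 28(W), 24(W); every one is W ⇒ L
n=32: can move to 30, which is L ⇒ W
n=33: can move to 31, which is L ⇒ W
n=34: can move to 31, which is L ⇒ W
n=35: moves to 33(W), 32(W), 28(W); every one is W ⇒ L
n=36: moves to 34(W), 33(W), 29(W); every one is W ⇒ L
n=37: can move to 35, which is L ⇒ W
n=38: can move to 36, which is L ⇒ W
n=39: can move to 36, which is L ⇒ W
n=40: moves to 38(W), 37(W), 33(W); every one is W ⇒ L
n=41: moves to 39(W), 38(W), 34(W); every one is W ⇒ L
n=42: can move to 40, which is L ⇒ W
n=43: can move to 41, which is L ⇒ W
n=44: can move to 41, which is L ⇒ W
n=45: moves to 43(W), 42(W), 38(W); every one is W ⇒ L
Reading off the rows marked L gives the requested list; there are 19 such values of n.

0, 1, 5, 6, 10, 11, 15, 16, 20, 21, 25, 26, 30, 31, 35, 36, 40, 41, 45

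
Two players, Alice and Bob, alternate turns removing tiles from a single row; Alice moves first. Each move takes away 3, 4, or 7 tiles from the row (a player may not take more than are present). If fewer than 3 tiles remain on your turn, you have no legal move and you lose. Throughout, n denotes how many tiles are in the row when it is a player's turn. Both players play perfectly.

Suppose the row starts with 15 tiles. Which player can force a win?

Work bottom-up. With no move the player to move loses. Otherwise the position is W if at least one move leads to an L position for the opponent, and L if every move leads to a W.
n=0: no move → L
n=1: no move → L
n=2: no move → L
n=3: W (go to 0, an L position)
n=4: W (go to 1, an L position)
n=5: W (go to 2, an L position)
n=6: W (go to 2, an L position)
n=7: W (go to 0, an L position)
n=8: W (go to 1, an L position)
n=9: W (go to 2, an L position)
n=10: L (options 7(W), 6(W), 3(W) are all W)
n=11: L (options 8(W), 7(W), 4(W) are all W)
n=12: L (options 9(W), 8(W), 5(W) are all W)
n=13: W (go to 10, an L position)
n=14: W (go to 11, an L position)
n=15: W (go to 12, an L position)
From 15 Alice can remove 3, leaving 12, reaching an L position.

Alice wins.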